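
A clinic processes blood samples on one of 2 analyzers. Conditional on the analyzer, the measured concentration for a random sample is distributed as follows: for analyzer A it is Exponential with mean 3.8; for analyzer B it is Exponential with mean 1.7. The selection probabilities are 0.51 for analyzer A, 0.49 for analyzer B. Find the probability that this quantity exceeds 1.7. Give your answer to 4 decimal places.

Conditional on each analyzer, P(X > 1.7): A: 0.639308; B: 0.367879.
By total probability, P(X > 1.7) = 0.51·0.639308 + 0.49·0.367879 = 0.506308.

0.5063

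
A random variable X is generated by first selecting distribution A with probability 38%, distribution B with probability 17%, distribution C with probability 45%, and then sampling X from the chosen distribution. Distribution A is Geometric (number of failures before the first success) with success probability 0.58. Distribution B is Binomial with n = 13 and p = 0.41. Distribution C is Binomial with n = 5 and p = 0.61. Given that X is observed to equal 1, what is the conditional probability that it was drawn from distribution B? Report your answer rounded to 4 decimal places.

Likelihoods P(X=1 | ·): A: 0.2436; B: 0.00948312; C: 0.07056.
Posterior ∝ prior × likelihood. Numerator for B: 0.17·0.00948312 = 0.00161213.
Normalizing constant: 0.38·0.2436 + 0.17·0.00948312 + 0.45·0.07056 = 0.125932.
P(B | observation) = 0.00161213 / 0.125932 = 0.0128016.

0.0128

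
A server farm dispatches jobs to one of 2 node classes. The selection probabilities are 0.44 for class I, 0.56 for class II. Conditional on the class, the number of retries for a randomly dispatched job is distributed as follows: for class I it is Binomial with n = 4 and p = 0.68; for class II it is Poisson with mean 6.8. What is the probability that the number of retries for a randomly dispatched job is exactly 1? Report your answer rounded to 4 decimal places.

0.0435

Conditional on each class, P(X = 1): I: 0.089129; II: 0.00757367.
By total probability, P(X = 1) = 0.44·0.089129 + 0.56·0.00757367 = 0.043458.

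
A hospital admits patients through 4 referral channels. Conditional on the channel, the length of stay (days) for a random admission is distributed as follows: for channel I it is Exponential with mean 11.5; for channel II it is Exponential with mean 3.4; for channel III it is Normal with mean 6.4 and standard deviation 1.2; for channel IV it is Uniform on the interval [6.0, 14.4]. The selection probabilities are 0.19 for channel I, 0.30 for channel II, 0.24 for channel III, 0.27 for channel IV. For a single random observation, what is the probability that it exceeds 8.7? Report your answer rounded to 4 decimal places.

Conditional on each channel, P(X > 8.7): I: 0.469296; II: 0.0773957; III: 0.0276401; IV: 0.678571.
By total probability, P(X > 8.7) = 0.19·0.469296 + 0.3·0.0773957 + 0.24·0.0276401 + 0.27·0.678571 = 0.302233.

0.3022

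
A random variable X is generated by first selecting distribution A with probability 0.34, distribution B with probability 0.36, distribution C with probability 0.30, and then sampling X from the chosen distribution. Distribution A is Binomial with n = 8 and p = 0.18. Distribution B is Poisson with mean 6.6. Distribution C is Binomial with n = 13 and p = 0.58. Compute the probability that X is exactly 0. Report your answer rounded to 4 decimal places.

Conditional on each component, P(X = 0): A: 0.204414; B: 0.00136037; C: 1.26544e-05.
By total probability, P(X = 0) = 0.34·0.204414 + 0.36·0.00136037 + 0.3·1.26544e-05 = 0.0699943.

0.0700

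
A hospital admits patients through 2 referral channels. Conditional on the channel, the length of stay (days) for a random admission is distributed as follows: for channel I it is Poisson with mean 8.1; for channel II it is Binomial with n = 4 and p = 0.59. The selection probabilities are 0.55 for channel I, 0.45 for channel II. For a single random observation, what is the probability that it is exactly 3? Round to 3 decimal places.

Conditional on each channel, P(X = 3): I: 0.0268855; II: 0.336822.
By total probability, P(X = 3) = 0.55·0.0268855 + 0.45·0.336822 = 0.166357.

0.166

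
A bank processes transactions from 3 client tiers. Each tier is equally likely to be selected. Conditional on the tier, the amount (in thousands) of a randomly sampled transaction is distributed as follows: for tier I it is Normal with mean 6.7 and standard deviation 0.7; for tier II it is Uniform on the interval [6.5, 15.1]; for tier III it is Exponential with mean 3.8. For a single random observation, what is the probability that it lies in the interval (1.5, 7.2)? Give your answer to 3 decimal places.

0.456

Conditional on each tier, P(1.5 < X < 7.2): I: 0.762475; II: 0.0813953; III: 0.523499.
By total probability, P(1.5 < X < 7.2) = 0.333333·0.762475 + 0.333333·0.0813953 + 0.333333·0.523499 = 0.45579.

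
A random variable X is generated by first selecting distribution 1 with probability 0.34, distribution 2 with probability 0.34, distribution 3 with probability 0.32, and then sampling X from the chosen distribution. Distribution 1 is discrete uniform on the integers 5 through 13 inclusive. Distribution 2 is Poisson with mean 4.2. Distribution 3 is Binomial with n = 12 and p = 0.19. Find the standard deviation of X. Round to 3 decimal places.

3.502

Per component, 1: μ=9, E[X²]=87.6667; 2: μ=4.2, E[X²]=21.84; 3: μ=2.28, E[X²]=7.0452.
E[X] = 0.34·9 + 0.34·4.2 + 0.32·2.28 = 5.2176.
E[X²] = 0.34·87.6667 + 0.34·21.84 + 0.32·7.0452 = 39.4867.
Var(X) = E[X²] − (E[X])² = 39.4867 − 27.2233 = 12.2634.
SD(X) = √12.2634 = 3.50191.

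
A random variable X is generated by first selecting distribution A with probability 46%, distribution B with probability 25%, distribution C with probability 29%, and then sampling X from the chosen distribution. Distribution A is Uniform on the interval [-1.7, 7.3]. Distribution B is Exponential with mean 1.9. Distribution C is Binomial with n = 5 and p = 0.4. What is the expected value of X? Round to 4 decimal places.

2.3430

Component means — A: 2.8; B: 1.9; C: 2.
E[X] = 0.46·2.8 + 0.25·1.9 + 0.29·2 = 2.343.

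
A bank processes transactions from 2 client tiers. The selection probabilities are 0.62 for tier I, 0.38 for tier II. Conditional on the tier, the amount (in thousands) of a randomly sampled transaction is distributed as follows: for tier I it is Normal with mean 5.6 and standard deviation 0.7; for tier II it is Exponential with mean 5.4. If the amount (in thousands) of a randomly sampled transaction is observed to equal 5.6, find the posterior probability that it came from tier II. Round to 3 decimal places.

Likelihoods f(5.6 | ·): I: 0.569918; II: 0.0656488.
Posterior ∝ prior × likelihood. Numerator for II: 0.38·0.0656488 = 0.0249465.
Normalizing constant: 0.62·0.569918 + 0.38·0.0656488 = 0.378295.
P(II | observation) = 0.0249465 / 0.378295 = 0.0659446.

0.066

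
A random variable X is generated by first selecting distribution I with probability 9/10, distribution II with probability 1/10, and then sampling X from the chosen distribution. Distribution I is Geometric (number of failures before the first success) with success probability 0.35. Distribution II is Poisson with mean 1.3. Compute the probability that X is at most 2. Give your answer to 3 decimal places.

Conditional on each component, P(X ≤ 2): I: 0.725375; II: 0.857112.
By total probability, P(X ≤ 2) = 0.9·0.725375 + 0.1·0.857112 = 0.738549.

0.739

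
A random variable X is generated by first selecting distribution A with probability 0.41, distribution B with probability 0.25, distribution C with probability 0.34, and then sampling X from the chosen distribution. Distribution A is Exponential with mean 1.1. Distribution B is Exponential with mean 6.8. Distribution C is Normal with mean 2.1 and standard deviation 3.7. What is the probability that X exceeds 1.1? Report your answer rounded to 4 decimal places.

Conditional on each component, P(X > 1.1): A: 0.367879; B: 0.850641; C: 0.606524.
By total probability, P(X > 1.1) = 0.41·0.367879 + 0.25·0.850641 + 0.34·0.606524 = 0.569709.

0.5697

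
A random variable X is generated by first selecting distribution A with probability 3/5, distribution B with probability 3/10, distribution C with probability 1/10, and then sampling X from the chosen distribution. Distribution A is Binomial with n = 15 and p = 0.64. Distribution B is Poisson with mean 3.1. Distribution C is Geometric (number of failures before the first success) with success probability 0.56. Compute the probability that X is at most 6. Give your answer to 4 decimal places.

Conditional on each component, P(X ≤ 6): A: 0.0503786; B: 0.961196; C: 0.996807.
By total probability, P(X ≤ 6) = 0.6·0.0503786 + 0.3·0.961196 + 0.1·0.996807 = 0.418267.

0.4183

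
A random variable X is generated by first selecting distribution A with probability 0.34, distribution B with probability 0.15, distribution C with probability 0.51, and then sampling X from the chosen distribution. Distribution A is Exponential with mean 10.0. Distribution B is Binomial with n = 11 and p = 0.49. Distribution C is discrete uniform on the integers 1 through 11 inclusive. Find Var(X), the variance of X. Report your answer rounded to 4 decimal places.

43.3991

Per component, A: μ=10, E[X²]=200; B: μ=5.39, E[X²]=31.801; C: μ=6, E[X²]=46.
E[X] = 0.34·10 + 0.15·5.39 + 0.51·6 = 7.2685.
E[X²] = 0.34·200 + 0.15·31.801 + 0.51·46 = 96.2301.
Var(X) = E[X²] − (E[X])² = 96.2301 − 52.8311 = 43.3991.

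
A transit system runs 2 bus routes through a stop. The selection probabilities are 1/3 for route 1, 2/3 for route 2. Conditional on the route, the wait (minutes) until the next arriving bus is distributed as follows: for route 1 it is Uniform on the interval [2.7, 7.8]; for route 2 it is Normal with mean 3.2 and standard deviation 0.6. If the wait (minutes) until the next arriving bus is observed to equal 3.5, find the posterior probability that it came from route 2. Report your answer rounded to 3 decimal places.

Likelihoods f(3.5 | ·): 1: 0.196078; 2: 0.586776.
Posterior ∝ prior × likelihood. Numerator for 2: 0.666667·0.586776 = 0.391184.
Normalizing constant: 0.333333·0.196078 + 0.666667·0.586776 = 0.456543.
P(2 | observation) = 0.391184 / 0.456543 = 0.856838.

0.857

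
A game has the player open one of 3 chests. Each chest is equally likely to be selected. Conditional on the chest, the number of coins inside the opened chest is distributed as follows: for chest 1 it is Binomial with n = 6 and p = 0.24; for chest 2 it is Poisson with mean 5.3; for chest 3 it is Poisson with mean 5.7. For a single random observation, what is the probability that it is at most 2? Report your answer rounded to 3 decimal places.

0.341

Conditional on each chest, P(X ≤ 2): 1: 0.846065; 2: 0.101554; 3: 0.0767732.
By total probability, P(X ≤ 2) = 0.333333·0.846065 + 0.333333·0.101554 + 0.333333·0.0767732 = 0.341464.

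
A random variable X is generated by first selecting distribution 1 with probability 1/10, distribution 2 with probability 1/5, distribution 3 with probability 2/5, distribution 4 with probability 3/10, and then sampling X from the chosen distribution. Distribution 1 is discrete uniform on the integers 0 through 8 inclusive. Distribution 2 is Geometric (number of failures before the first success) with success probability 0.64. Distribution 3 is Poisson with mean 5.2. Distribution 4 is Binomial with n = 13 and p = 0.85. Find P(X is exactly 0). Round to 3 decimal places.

Conditional on each component, P(X = 0): 1: 0.111111; 2: 0.64; 3: 0.00551656; 4: 1.9462e-11.
By total probability, P(X = 0) = 0.1·0.111111 + 0.2·0.64 + 0.4·0.00551656 + 0.3·1.9462e-11 = 0.141318.

0.141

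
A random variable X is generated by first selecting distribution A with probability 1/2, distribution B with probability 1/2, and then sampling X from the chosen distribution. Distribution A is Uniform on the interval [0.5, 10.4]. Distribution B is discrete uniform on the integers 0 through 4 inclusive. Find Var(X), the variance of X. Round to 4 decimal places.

8.0594

Per component, A: μ=5.45, E[X²]=37.87; B: μ=2, E[X²]=6.
E[X] = 0.5·5.45 + 0.5·2 = 3.725.
E[X²] = 0.5·37.87 + 0.5·6 = 21.935.
Var(X) = E[X²] − (E[X])² = 21.935 − 13.8756 = 8.05938.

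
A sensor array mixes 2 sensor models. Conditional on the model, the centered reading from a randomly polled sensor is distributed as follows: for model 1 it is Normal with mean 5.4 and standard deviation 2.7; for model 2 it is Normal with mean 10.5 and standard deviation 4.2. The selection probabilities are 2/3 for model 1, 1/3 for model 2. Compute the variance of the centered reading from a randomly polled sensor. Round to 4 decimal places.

16.5200

Per component, 1: μ=5.4, E[X²]=36.45; 2: μ=10.5, E[X²]=127.89.
E[X] = 0.666667·5.4 + 0.333333·10.5 = 7.1.
E[X²] = 0.666667·36.45 + 0.333333·127.89 = 66.93.
Var(X) = E[X²] − (E[X])² = 66.93 − 50.41 = 16.52.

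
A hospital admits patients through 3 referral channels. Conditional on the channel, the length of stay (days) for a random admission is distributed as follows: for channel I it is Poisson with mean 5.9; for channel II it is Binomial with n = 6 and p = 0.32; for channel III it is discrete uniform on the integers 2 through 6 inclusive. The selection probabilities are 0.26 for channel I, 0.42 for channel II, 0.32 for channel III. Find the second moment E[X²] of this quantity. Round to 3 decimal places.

18.441

For each component E[X²] = Var + (mean)², giving I: 40.71; II: 4.992; III: 18.
Overall E[X²] = 0.26·40.71 + 0.42·4.992 + 0.32·18 = 18.4412.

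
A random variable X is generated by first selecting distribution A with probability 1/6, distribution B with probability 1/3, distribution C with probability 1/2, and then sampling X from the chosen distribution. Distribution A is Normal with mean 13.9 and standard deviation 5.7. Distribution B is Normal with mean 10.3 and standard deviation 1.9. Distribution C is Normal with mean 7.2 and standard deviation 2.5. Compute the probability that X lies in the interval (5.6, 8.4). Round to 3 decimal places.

0.278

Conditional on each component, P(5.6 < X < 8.4): A: 0.0946175; B: 0.151969; C: 0.4233.
By total probability, P(5.6 < X < 8.4) = 0.166667·0.0946175 + 0.333333·0.151969 + 0.5·0.4233 = 0.278076.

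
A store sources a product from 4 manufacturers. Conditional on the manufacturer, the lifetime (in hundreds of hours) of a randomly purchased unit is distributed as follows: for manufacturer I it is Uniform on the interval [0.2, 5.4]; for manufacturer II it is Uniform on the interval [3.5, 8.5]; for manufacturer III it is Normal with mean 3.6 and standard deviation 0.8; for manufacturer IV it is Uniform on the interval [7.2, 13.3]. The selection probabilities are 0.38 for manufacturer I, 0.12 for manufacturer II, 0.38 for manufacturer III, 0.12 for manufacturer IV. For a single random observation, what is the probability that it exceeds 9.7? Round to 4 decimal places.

0.0708

Conditional on each manufacturer, P(X > 9.7): I: 0; II: 0; III: 1.22125e-14; IV: 0.590164.
By total probability, P(X > 9.7) = 0.38·0 + 0.12·0 + 0.38·1.22125e-14 + 0.12·0.590164 = 0.0708197.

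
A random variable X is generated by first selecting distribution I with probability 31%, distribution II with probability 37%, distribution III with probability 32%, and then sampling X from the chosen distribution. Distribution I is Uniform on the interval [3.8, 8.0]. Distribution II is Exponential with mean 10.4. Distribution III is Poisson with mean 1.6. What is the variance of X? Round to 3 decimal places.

54.313

Per component, I: μ=5.9, E[X²]=36.28; II: μ=10.4, E[X²]=216.32; III: μ=1.6, E[X²]=4.16.
E[X] = 0.31·5.9 + 0.37·10.4 + 0.32·1.6 = 6.189.
E[X²] = 0.31·36.28 + 0.37·216.32 + 0.32·4.16 = 92.6164.
Var(X) = E[X²] − (E[X])² = 92.6164 − 38.3037 = 54.3127.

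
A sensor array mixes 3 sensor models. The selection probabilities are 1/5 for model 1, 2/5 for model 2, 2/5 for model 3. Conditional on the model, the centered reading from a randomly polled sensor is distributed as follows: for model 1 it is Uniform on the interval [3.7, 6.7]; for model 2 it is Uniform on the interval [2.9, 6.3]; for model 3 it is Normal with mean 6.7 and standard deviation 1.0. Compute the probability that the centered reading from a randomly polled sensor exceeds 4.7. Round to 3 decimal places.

0.712

Conditional on each model, P(X > 4.7): 1: 0.666667; 2: 0.470588; 3: 0.97725.
By total probability, P(X > 4.7) = 0.2·0.666667 + 0.4·0.470588 + 0.4·0.97725 = 0.712469.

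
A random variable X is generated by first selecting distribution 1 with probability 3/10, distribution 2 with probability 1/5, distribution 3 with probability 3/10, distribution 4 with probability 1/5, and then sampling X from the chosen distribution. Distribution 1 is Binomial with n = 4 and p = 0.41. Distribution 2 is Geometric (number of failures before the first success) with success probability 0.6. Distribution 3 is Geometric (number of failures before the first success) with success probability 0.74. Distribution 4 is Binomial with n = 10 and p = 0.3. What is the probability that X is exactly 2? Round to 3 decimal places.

Conditional on each component, P(X = 2): 1: 0.351094; 2: 0.096; 3: 0.050024; 4: 0.233474.
By total probability, P(X = 2) = 0.3·0.351094 + 0.2·0.096 + 0.3·0.050024 + 0.2·0.233474 = 0.18623.

0.186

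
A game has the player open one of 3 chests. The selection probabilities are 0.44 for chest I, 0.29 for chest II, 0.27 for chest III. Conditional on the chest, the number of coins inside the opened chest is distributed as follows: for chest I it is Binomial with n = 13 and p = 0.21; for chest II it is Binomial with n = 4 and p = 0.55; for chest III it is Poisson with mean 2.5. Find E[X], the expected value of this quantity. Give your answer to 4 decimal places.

2.5142

Component means — I: 2.73; II: 2.2; III: 2.5.
E[X] = 0.44·2.73 + 0.29·2.2 + 0.27·2.5 = 2.5142.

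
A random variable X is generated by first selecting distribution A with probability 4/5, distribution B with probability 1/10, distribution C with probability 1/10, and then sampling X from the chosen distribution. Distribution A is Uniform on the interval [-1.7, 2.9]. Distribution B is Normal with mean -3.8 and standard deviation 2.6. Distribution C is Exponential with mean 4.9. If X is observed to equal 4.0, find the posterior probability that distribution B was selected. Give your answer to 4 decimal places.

Likelihoods f(4.0 | ·): A: 0; B: 0.00170456; C: 0.0902148.
Posterior ∝ prior × likelihood. Numerator for B: 0.1·0.00170456 = 0.000170456.
Normalizing constant: 0.8·0 + 0.1·0.00170456 + 0.1·0.0902148 = 0.00919194.
P(B | observation) = 0.000170456 / 0.00919194 = 0.018544.

0.0185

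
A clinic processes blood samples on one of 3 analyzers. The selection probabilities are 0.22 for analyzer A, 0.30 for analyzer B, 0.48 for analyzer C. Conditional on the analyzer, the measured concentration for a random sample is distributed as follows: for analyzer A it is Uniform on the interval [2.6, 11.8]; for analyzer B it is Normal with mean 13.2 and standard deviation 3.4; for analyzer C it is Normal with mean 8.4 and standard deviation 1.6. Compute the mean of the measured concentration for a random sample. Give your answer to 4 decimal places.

9.5760

Component means — A: 7.2; B: 13.2; C: 8.4.
E[X] = 0.22·7.2 + 0.3·13.2 + 0.48·8.4 = 9.576.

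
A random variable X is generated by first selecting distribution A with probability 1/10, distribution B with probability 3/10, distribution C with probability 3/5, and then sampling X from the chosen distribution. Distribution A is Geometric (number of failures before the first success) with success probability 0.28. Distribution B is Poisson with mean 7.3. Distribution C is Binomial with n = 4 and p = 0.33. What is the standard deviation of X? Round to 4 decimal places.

Per component, A: μ=2.57143, E[X²]=15.7959; B: μ=7.3, E[X²]=60.59; C: μ=1.32, E[X²]=2.6268.
E[X] = 0.1·2.57143 + 0.3·7.3 + 0.6·1.32 = 3.23914.
E[X²] = 0.1·15.7959 + 0.3·60.59 + 0.6·2.6268 = 21.3327.
Var(X) = E[X²] − (E[X])² = 21.3327 − 10.492 = 10.8406.
SD(X) = √10.8406 = 3.29251.

3.2925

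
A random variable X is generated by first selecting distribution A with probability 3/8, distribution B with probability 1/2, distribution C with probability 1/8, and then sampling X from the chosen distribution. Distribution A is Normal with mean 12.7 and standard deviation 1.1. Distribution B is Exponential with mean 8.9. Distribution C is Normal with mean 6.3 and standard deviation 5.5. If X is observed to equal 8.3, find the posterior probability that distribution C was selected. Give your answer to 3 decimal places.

Likelihoods f(8.3 | ·): A: 0.000121664; B: 0.0442175; C: 0.0678944.
Posterior ∝ prior × likelihood. Numerator for C: 0.125·0.0678944 = 0.00848679.
Normalizing constant: 0.375·0.000121664 + 0.5·0.0442175 + 0.125·0.0678944 = 0.0306411.
P(C | observation) = 0.00848679 / 0.0306411 = 0.276974.

0.277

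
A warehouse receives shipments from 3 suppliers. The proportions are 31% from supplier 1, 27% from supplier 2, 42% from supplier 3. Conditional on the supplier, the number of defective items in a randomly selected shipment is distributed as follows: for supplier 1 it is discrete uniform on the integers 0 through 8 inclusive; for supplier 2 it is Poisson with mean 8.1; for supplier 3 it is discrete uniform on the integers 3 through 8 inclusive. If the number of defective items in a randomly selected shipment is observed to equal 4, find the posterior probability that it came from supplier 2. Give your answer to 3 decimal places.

0.123

Likelihoods P(X=4 | ·): 1: 0.111111; 2: 0.0544432; 3: 0.166667.
Posterior ∝ prior × likelihood. Numerator for 2: 0.27·0.0544432 = 0.0146997.
Normalizing constant: 0.31·0.111111 + 0.27·0.0544432 + 0.42·0.166667 = 0.119144.
P(2 | observation) = 0.0146997 / 0.119144 = 0.123377.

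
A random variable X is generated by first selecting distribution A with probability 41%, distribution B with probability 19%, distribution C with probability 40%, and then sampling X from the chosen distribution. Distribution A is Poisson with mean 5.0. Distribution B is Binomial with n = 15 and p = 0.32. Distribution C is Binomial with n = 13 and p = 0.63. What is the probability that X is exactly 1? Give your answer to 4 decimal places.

Conditional on each component, P(X = 1): A: 0.0336897; B: 0.0216953; C: 5.39144e-05.
By total probability, P(X = 1) = 0.41·0.0336897 + 0.19·0.0216953 + 0.4·5.39144e-05 = 0.0179565.

0.0180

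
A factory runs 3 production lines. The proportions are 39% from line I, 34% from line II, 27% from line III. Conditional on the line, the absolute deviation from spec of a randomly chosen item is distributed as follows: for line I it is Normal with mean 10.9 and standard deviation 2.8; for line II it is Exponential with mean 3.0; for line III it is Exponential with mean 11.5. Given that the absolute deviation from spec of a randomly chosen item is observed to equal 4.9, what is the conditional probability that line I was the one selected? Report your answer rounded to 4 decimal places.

0.1299

Likelihoods f(4.9 | ·): I: 0.0143432; II: 0.0650925; III: 0.0567878.
Posterior ∝ prior × likelihood. Numerator for I: 0.39·0.0143432 = 0.00559386.
Normalizing constant: 0.39·0.0143432 + 0.34·0.0650925 + 0.27·0.0567878 = 0.043058.
P(I | observation) = 0.00559386 / 0.043058 = 0.129915.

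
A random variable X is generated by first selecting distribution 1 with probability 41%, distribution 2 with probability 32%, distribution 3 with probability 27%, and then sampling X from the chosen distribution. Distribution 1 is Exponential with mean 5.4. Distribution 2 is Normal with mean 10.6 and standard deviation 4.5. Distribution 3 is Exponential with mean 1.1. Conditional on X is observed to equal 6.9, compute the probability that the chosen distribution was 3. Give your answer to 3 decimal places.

Likelihoods f(6.9 | ·): 1: 0.0516029; 2: 0.0632259; 3: 0.00171552.
Posterior ∝ prior × likelihood. Numerator for 3: 0.27·0.00171552 = 0.000463191.
Normalizing constant: 0.41·0.0516029 + 0.32·0.0632259 + 0.27·0.00171552 = 0.0418527.
P(3 | observation) = 0.000463191 / 0.0418527 = 0.0110672.

0.011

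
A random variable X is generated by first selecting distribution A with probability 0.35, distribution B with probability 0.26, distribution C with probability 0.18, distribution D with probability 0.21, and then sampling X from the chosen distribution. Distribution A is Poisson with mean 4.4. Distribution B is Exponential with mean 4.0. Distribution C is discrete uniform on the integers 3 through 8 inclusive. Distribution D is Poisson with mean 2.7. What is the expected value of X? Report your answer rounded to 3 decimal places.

4.137

Component means — A: 4.4; B: 4; C: 5.5; D: 2.7.
E[X] = 0.35·4.4 + 0.26·4 + 0.18·5.5 + 0.21·2.7 = 4.137.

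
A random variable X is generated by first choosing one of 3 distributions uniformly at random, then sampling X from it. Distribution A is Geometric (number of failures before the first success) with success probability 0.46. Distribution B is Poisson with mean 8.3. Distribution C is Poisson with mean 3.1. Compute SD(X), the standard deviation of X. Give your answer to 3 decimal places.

3.703

Per component, A: μ=1.17391, E[X²]=3.93006; B: μ=8.3, E[X²]=77.19; C: μ=3.1, E[X²]=12.71.
E[X] = 0.333333·1.17391 + 0.333333·8.3 + 0.333333·3.1 = 4.1913.
E[X²] = 0.333333·3.93006 + 0.333333·77.19 + 0.333333·12.71 = 31.2767.
Var(X) = E[X²] − (E[X])² = 31.2767 − 17.567 = 13.7097.
SD(X) = √13.7097 = 3.70265.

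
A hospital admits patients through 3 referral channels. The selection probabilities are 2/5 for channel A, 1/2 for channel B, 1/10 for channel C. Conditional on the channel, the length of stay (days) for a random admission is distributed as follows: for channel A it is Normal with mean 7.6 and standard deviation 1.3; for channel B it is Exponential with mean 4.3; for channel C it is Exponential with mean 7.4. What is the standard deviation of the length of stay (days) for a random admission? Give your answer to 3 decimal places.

Per component, A: μ=7.6, E[X²]=59.45; B: μ=4.3, E[X²]=36.98; C: μ=7.4, E[X²]=109.52.
E[X] = 0.4·7.6 + 0.5·4.3 + 0.1·7.4 = 5.93.
E[X²] = 0.4·59.45 + 0.5·36.98 + 0.1·109.52 = 53.222.
Var(X) = E[X²] − (E[X])² = 53.222 − 35.1649 = 18.0571.
SD(X) = √18.0571 = 4.24936.

4.249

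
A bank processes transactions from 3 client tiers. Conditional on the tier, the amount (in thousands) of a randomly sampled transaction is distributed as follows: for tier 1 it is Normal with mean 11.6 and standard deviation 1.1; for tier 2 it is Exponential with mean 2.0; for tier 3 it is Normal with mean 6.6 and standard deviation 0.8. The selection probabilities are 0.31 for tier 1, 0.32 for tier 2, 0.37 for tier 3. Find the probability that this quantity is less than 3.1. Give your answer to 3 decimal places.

0.252

Conditional on each tier, P(X < 3.1): 1: 5.4956e-15; 2: 0.787752; 3: 6.07162e-06.
By total probability, P(X < 3.1) = 0.31·5.4956e-15 + 0.32·0.787752 + 0.37·6.07162e-06 = 0.252083.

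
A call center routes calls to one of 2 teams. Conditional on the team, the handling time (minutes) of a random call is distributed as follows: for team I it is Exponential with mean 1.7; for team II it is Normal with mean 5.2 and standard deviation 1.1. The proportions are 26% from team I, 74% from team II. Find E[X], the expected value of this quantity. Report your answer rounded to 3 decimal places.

4.290

Component means — I: 1.7; II: 5.2.
E[X] = 0.26·1.7 + 0.74·5.2 = 4.29.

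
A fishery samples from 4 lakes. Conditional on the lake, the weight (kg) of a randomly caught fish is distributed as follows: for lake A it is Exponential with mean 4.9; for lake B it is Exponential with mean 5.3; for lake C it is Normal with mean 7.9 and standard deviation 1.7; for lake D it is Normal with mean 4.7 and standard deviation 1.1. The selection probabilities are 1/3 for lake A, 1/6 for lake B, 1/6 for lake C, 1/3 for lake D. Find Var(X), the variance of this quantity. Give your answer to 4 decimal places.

Per component, A: μ=4.9, E[X²]=48.02; B: μ=5.3, E[X²]=56.18; C: μ=7.9, E[X²]=65.3; D: μ=4.7, E[X²]=23.3.
E[X] = 0.333333·4.9 + 0.166667·5.3 + 0.166667·7.9 + 0.333333·4.7 = 5.4.
E[X²] = 0.333333·48.02 + 0.166667·56.18 + 0.166667·65.3 + 0.333333·23.3 = 44.02.
Var(X) = E[X²] − (E[X])² = 44.02 − 29.16 = 14.86.

14.8600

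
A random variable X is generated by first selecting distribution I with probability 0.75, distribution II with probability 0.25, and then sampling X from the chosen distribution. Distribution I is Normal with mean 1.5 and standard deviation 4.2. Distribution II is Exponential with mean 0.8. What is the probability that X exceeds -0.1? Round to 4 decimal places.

Conditional on each component, P(X > -0.1): I: 0.648381; II: 1.
By total probability, P(X > -0.1) = 0.75·0.648381 + 0.25·1 = 0.736286.

0.7363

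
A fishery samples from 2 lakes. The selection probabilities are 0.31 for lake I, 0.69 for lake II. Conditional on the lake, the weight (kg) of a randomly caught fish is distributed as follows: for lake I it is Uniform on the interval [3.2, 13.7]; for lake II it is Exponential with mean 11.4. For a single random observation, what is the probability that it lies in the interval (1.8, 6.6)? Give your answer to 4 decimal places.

0.3029

Conditional on each lake, P(1.8 < X < 6.6): I: 0.32381; II: 0.293452.
By total probability, P(1.8 < X < 6.6) = 0.31·0.32381 + 0.69·0.293452 = 0.302863.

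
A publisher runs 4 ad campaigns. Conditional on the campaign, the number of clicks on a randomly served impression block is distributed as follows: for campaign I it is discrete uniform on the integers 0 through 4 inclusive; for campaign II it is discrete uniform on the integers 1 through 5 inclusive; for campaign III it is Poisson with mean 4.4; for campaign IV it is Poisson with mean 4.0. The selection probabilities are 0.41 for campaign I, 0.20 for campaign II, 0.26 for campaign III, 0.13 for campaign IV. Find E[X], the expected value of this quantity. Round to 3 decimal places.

Component means — I: 2; II: 3; III: 4.4; IV: 4.
E[X] = 0.41·2 + 0.2·3 + 0.26·4.4 + 0.13·4 = 3.084.

3.084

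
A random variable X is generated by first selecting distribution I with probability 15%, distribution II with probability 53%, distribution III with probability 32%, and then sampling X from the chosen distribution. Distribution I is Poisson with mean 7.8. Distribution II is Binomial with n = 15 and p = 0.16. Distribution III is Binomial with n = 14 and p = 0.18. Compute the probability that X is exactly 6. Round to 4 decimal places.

Conditional on each component, P(X = 6): I: 0.128156; II: 0.0174839; III: 0.0208786.
By total probability, P(X = 6) = 0.15·0.128156 + 0.53·0.0174839 + 0.32·0.0208786 = 0.035171.

0.0352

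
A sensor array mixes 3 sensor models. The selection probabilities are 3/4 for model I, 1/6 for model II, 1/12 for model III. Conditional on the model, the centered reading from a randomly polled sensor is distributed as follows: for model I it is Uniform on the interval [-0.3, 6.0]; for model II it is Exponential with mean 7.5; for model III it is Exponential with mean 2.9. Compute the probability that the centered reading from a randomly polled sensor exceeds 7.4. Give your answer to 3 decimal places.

0.069

Conditional on each model, P(X > 7.4): I: 0; II: 0.372817; III: 0.0779472.
By total probability, P(X > 7.4) = 0.75·0 + 0.166667·0.372817 + 0.0833333·0.0779472 = 0.0686318.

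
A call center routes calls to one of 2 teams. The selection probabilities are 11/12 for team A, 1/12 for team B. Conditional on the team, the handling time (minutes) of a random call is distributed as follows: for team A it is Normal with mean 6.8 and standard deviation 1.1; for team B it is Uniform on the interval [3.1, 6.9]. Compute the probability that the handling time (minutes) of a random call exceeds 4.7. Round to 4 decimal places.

0.9391

Conditional on each team, P(X > 4.7): A: 0.971875; B: 0.578947.
By total probability, P(X > 4.7) = 0.916667·0.971875 + 0.0833333·0.578947 = 0.939131.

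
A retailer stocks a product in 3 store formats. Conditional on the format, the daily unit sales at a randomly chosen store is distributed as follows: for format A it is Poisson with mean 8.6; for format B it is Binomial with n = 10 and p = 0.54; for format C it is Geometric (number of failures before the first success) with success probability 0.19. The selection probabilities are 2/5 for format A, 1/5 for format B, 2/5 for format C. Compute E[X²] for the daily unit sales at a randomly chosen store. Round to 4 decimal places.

55.5977

For each component E[X²] = Var + (mean)², giving A: 82.56; B: 31.644; C: 40.6122.
Overall E[X²] = 0.4·82.56 + 0.2·31.644 + 0.4·40.6122 = 55.5977.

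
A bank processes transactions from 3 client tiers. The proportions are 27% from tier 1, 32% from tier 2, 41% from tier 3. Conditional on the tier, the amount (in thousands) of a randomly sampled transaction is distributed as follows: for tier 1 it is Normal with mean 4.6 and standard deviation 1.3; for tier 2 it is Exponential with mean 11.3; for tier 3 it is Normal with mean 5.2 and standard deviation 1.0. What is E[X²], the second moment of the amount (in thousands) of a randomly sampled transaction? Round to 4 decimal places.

For each component E[X²] = Var + (mean)², giving 1: 22.85; 2: 255.38; 3: 28.04.
Overall E[X²] = 0.27·22.85 + 0.32·255.38 + 0.41·28.04 = 99.3875.

99.3875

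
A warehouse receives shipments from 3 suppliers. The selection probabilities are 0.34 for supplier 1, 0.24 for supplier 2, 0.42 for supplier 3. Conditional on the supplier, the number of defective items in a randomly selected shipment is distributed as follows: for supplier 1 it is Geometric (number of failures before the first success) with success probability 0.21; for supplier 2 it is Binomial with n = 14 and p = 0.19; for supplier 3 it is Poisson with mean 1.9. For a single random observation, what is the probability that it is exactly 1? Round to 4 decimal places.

0.2170

Conditional on each supplier, P(X = 1): 1: 0.1659; 2: 0.171865; 3: 0.28418.
By total probability, P(X = 1) = 0.34·0.1659 + 0.24·0.171865 + 0.42·0.28418 = 0.217009.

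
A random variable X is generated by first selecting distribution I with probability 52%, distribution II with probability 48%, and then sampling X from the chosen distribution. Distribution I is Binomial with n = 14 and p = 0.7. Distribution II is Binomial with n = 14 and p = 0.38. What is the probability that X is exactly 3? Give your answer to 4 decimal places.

0.0500

Conditional on each component, P(X = 3): I: 0.000221172; II: 0.103935.
By total probability, P(X = 3) = 0.52·0.000221172 + 0.48·0.103935 = 0.0500037.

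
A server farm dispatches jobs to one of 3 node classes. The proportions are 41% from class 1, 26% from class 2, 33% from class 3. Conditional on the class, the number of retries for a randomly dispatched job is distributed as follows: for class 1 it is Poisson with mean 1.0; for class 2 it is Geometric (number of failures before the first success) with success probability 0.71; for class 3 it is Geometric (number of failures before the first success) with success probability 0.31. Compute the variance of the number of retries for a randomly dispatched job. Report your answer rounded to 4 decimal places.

3.4530

Per component, 1: μ=1, E[X²]=2; 2: μ=0.408451, E[X²]=0.742115; 3: μ=2.22581, E[X²]=12.1342.
E[X] = 0.41·1 + 0.26·0.408451 + 0.33·2.22581 = 1.25071.
E[X²] = 0.41·2 + 0.26·0.742115 + 0.33·12.1342 = 5.01725.
Var(X) = E[X²] − (E[X])² = 5.01725 − 1.56428 = 3.45296.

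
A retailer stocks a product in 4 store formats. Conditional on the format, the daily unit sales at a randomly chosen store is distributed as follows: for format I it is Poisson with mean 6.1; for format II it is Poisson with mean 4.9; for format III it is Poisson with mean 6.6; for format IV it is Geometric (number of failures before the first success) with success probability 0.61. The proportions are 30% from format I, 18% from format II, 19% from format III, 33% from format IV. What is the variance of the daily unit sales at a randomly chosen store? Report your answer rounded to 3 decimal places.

Per component, I: μ=6.1, E[X²]=43.31; II: μ=4.9, E[X²]=28.91; III: μ=6.6, E[X²]=50.16; IV: μ=0.639344, E[X²]=1.45687.
E[X] = 0.3·6.1 + 0.18·4.9 + 0.19·6.6 + 0.33·0.639344 = 4.17698.
E[X²] = 0.3·43.31 + 0.18·28.91 + 0.19·50.16 + 0.33·1.45687 = 28.208.
Var(X) = E[X²] − (E[X])² = 28.208 − 17.4472 = 10.7608.

10.761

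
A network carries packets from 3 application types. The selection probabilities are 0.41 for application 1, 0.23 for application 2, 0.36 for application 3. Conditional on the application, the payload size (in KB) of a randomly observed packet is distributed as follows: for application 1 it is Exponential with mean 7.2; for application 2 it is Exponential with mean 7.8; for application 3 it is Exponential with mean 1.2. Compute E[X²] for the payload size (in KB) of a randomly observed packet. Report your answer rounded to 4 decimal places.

For each component E[X²] = Var + (mean)², giving 1: 103.68; 2: 121.68; 3: 2.88.
Overall E[X²] = 0.41·103.68 + 0.23·121.68 + 0.36·2.88 = 71.532.

71.5320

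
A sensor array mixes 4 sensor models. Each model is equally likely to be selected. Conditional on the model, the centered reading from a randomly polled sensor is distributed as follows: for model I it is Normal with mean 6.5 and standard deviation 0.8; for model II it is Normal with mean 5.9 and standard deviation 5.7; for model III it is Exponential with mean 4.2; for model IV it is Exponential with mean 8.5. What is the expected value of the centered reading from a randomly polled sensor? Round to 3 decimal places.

Component means — I: 6.5; II: 5.9; III: 4.2; IV: 8.5.
E[X] = 0.25·6.5 + 0.25·5.9 + 0.25·4.2 + 0.25·8.5 = 6.275.

6.275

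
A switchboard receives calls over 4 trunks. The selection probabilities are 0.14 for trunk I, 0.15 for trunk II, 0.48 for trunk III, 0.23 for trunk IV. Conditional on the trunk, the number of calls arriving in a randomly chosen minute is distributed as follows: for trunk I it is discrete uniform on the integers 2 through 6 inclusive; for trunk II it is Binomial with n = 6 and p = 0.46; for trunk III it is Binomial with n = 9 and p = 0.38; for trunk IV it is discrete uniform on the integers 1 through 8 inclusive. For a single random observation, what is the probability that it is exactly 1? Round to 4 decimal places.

Conditional on each trunk, P(X = 1): I: 0; II: 0.12673; III: 0.0746723; IV: 0.125.
By total probability, P(X = 1) = 0.14·0 + 0.15·0.12673 + 0.48·0.0746723 + 0.23·0.125 = 0.0836021.

0.0836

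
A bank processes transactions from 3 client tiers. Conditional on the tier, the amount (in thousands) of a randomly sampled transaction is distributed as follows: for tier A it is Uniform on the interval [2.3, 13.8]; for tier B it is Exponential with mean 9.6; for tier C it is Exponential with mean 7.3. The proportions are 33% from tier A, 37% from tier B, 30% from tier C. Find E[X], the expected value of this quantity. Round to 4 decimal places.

8.3985

Component means — A: 8.05; B: 9.6; C: 7.3.
E[X] = 0.33·8.05 + 0.37·9.6 + 0.3·7.3 = 8.3985.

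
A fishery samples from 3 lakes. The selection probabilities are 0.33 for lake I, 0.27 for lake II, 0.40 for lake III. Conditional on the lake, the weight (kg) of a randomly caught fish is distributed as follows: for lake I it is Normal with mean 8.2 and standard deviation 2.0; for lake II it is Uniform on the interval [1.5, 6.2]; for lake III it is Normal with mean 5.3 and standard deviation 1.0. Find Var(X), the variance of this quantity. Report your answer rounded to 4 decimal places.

5.2402

Per component, I: μ=8.2, E[X²]=71.24; II: μ=3.85, E[X²]=16.6633; III: μ=5.3, E[X²]=29.09.
E[X] = 0.33·8.2 + 0.27·3.85 + 0.4·5.3 = 5.8655.
E[X²] = 0.33·71.24 + 0.27·16.6633 + 0.4·29.09 = 39.6443.
Var(X) = E[X²] − (E[X])² = 39.6443 − 34.4041 = 5.24021.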